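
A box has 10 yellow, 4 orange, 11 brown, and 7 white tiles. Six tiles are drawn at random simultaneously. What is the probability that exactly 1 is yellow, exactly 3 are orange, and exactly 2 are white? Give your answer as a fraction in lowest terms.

5/5394

Unordered draws without replacement: count favorable combinations over C(32,6).
Favorable = C(10,1) · C(4,3) · C(11,0) · C(7,2) = 840; total = C(32,6) = 906192.
P = 840/906192 = 5/5394 ≈ 0.0009.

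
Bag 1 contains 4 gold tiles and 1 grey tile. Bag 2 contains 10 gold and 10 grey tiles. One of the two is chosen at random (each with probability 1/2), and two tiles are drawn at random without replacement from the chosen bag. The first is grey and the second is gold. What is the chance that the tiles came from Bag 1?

19/44

P(E | Bag 1) = 1/5; P(E | Bag 2) = 5/19.
P(E) = 1/2·1/5 + 1/2·5/19 = 22/95.
By Bayes' rule, P(Bag 1 | E) = 1/10 / 22/95 = 19/44 ≈ 0.4318.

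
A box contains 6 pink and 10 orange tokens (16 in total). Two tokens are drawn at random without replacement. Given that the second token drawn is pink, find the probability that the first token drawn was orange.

2/3

P(first=orange and the second token drawn is pink) = (10/16)·(6/15) = 1/4.
P(the second token drawn is pink) = Σ over first color = 1/8 + 1/4 = 3/8.
By Bayes, P(first=orange | the second token drawn is pink) = 1/4 / 3/8 = 2/3 ≈ 0.6667.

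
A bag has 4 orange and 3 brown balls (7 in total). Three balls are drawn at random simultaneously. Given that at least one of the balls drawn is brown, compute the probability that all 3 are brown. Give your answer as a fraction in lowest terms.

P(all 3 brown) = C(3,3)/C(7,3) = 1/35; P(at least one brown) = 1 − C(4,3)/C(7,3) = 31/35.
Since 'all 3 brown' ⊆ 'at least one brown', P(all 3 | at least one) = 1/35 / 31/35 = 1/31 ≈ 0.0323.

1/31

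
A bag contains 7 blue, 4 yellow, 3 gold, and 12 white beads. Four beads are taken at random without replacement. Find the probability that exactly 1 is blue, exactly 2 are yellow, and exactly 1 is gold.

Unordered draws without replacement: count favorable combinations over C(26,4).
Favorable = C(7,1) · C(4,2) · C(3,1) · C(12,0) = 126; total = C(26,4) = 14950.
P = 126/14950 = 63/7475 ≈ 0.0084.

63/7475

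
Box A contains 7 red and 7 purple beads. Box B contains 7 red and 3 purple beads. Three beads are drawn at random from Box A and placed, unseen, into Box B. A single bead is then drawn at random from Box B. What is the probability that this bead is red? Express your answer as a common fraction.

17/26

Condition on how many of the transferred beads are red (from Box A: 7 red of 14; then Box B has 13 total).
  0 red: C(7,0)C(7,3)/C(14,3) = 5/52; then P = 7/13
  1 red: C(7,1)C(7,2)/C(14,3) = 21/52; then P = 8/13
  2 red: C(7,2)C(7,1)/C(14,3) = 21/52; then P = 9/13
  3 red: C(7,3)C(7,0)/C(14,3) = 5/52; then P = 10/13
P(red from Box B) = 17/26 ≈ 0.6538.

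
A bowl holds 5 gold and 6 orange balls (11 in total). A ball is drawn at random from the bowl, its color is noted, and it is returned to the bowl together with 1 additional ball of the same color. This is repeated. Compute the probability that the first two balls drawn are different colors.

5/11

Either gold then orange, or orange then gold; after the first draw the total is 12.
P = (5/11)·(6/12) + (6/11)·(5/12) = 5/11 ≈ 0.4545.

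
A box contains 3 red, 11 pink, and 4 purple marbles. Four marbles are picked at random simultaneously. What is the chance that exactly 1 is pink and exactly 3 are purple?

11/765

Unordered draws without replacement: count favorable combinations over C(18,4).
Favorable = C(3,0) · C(11,1) · C(4,3) = 44; total = C(18,4) = 3060.
P = 44/3060 = 11/765 ≈ 0.0144.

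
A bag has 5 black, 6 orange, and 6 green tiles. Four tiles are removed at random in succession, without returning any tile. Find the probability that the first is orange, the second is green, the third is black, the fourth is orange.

15/952

Multiply the conditional probability of each draw in order, without replacement, so each draw removes one from its color and from the total.
P = (6/17) · (6/16) · (5/15) · (5/14) = 15/952 ≈ 0.0158.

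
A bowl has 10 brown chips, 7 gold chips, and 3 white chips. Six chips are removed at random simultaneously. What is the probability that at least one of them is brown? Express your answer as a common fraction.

Use the complement: P(at least one brown) = 1 − P(no brown).
P(none) = C(10,6)/C(20,6) = 210/38760.
So P = 1 − 210/38760 = 1285/1292 ≈ 0.9946.

1285/1292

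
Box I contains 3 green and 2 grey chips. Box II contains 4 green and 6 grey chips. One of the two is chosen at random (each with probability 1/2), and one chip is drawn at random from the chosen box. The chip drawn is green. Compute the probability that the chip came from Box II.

2/5

P(green | Box I) = 3/5; P(green | Box II) = 2/5.
P(green) = 1/2·3/5 + 1/2·2/5 = 1/2.
By Bayes' rule, P(Box II | green) = 1/5 / 1/2 = 2/5 ≈ 0.4000.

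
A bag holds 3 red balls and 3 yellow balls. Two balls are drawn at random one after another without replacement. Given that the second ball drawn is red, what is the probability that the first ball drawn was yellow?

3/5

P(first=yellow and the second ball drawn is red) = (3/6)·(3/5) = 3/10.
P(the second ball drawn is red) = Σ over first color = 1/5 + 3/10 = 1/2.
By Bayes, P(first=yellow | the second ball drawn is red) = 3/10 / 1/2 = 3/5 ≈ 0.6000.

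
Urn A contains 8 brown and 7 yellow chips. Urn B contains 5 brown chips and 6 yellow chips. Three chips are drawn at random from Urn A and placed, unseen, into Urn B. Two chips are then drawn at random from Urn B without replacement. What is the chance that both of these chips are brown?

94/455

Condition on how many of the transferred chips are brown (from Urn A: 8 brown of 15; then Urn B has 14 total).
  0 brown: C(8,0)C(7,3)/C(15,3) = 1/13; then P = C(5,2)/C(14,2) = 10/91
  1 brown: C(8,1)C(7,2)/C(15,3) = 24/65; then P = C(6,2)/C(14,2) = 15/91
  2 brown: C(8,2)C(7,1)/C(15,3) = 28/65; then P = C(7,2)/C(14,2) = 3/13
  3 brown: C(8,3)C(7,0)/C(15,3) = 8/65; then P = C(8,2)/C(14,2) = 4/13
P(both brown) = 94/455 ≈ 0.2066.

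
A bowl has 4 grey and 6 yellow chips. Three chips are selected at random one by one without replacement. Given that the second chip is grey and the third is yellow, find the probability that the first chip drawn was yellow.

5/8

P(first=yellow and the second chip is grey and the third is yellow) = (6/10)·(4/9)·(5/8) = 1/6.
P(E) = Σ over first color = 1/10 + 1/6 = 4/15.
By Bayes, P(first=yellow | E) = 1/6 / 4/15 = 5/8 ≈ 0.6250.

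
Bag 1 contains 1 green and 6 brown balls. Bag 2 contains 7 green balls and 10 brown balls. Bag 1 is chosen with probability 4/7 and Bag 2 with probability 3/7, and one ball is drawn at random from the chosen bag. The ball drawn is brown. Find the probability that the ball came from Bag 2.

P(brown | Bag 1) = 6/7; P(brown | Bag 2) = 10/17.
P(brown) = 4/7·6/7 + 3/7·10/17 = 618/833.
By Bayes' rule, P(Bag 2 | brown) = 30/119 / 618/833 = 35/103 ≈ 0.3398.

35/103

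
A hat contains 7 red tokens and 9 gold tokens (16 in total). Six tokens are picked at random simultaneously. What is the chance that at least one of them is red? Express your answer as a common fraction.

283/286

Use the complement: P(at least one red) = 1 − P(no red).
P(none) = C(9,6)/C(16,6) = 84/8008.
So P = 1 − 84/8008 = 283/286 ≈ 0.9895.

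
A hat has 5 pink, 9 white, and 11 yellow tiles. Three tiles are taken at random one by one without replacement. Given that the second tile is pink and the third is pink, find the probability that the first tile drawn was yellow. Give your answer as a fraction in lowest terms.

11/23

P(first=yellow and the second tile is pink and the third is pink) = (11/25)·(5/24)·(4/23) = 11/690.
P(E) = Σ over first color = 1/230 + 3/230 + 11/690 = 1/30.
By Bayes, P(first=yellow | E) = 11/690 / 1/30 = 11/23 ≈ 0.4783.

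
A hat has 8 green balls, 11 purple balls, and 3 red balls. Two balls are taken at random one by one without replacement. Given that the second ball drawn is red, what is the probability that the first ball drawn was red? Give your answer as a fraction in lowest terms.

2/21

P(first=red and the second ball drawn is red) = (3/22)·(2/21) = 1/77.
P(the second ball drawn is red) = Σ over first color = 4/77 + 1/14 + 1/77 = 3/22.
By Bayes, P(first=red | the second ball drawn is red) = 1/77 / 3/22 = 2/21 ≈ 0.0952.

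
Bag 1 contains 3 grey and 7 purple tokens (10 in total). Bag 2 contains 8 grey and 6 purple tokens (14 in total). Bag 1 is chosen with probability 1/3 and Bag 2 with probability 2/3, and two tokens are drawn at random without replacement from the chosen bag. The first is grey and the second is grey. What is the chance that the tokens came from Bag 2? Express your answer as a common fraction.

P(E | Bag 1) = 1/15; P(E | Bag 2) = 4/13.
P(E) = 1/3·1/15 + 2/3·4/13 = 133/585.
By Bayes' rule, P(Bag 2 | E) = 8/39 / 133/585 = 120/133 ≈ 0.9023.

120/133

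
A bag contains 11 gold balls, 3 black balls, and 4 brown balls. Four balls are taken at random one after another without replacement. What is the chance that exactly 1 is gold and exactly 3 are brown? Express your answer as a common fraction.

Unordered draws without replacement: count favorable combinations over C(18,4).
Favorable = C(11,1) · C(3,0) · C(4,3) = 44; total = C(18,4) = 3060.
P = 44/3060 = 11/765 ≈ 0.0144.

11/765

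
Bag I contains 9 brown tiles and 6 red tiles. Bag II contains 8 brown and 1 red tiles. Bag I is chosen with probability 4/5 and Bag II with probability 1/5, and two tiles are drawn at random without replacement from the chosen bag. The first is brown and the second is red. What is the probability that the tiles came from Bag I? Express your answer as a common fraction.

324/359

P(E | Bag I) = 9/35; P(E | Bag II) = 1/9.
P(E) = 4/5·9/35 + 1/5·1/9 = 359/1575.
By Bayes' rule, P(Bag I | E) = 36/175 / 359/1575 = 324/359 ≈ 0.9025.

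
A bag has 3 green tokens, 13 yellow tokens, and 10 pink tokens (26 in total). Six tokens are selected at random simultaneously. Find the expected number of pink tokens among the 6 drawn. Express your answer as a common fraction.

By linearity of expectation, E[X] = Σ P(draw i is pink); by symmetry each draw (even without replacement) has P(pink) = 10/26.
E[X] = 6 · 10/26 = 30/13 ≈ 2.3077.

30/13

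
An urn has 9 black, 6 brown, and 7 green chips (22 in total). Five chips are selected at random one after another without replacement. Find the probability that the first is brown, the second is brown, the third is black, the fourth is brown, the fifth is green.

Multiply the conditional probability of each draw in order, without replacement, so each draw removes one from its color and from the total.
P = (6/22) · (5/21) · (9/20) · (4/19) · (7/18) = 1/418 ≈ 0.0024.

1/418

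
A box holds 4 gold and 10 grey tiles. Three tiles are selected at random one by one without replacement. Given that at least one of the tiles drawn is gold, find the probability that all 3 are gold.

P(all 3 gold) = C(4,3)/C(14,3) = 1/91; P(at least one gold) = 1 − C(10,3)/C(14,3) = 61/91.
Since 'all 3 gold' ⊆ 'at least one gold', P(all 3 | at least one) = 1/91 / 61/91 = 1/61 ≈ 0.0164.

1/61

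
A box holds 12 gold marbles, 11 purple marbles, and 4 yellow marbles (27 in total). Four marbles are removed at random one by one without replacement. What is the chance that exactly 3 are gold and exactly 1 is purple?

242/1755

Unordered draws without replacement: count favorable combinations over C(27,4).
Favorable = C(12,3) · C(11,1) · C(4,0) = 2420; total = C(27,4) = 17550.
P = 2420/17550 = 242/1755 ≈ 0.1379.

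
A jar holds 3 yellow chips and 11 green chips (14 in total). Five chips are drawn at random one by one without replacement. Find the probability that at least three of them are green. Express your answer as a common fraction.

177/182

Sum the hypergeometric tail for j = 3,…,5 green chips.
Favorable = C(11,3)·C(3,2) + C(11,4)·C(3,1) + C(11,5)·C(3,0) = 1947; total = C(14,5) = 2002.
P = 1947/2002 = 177/182 ≈ 0.9725.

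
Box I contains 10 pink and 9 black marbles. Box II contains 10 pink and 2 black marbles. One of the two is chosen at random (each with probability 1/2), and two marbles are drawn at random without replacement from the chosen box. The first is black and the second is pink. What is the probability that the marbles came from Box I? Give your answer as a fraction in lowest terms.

P(E | Box I) = 5/19; P(E | Box II) = 5/33.
P(E) = 1/2·5/19 + 1/2·5/33 = 130/627.
By Bayes' rule, P(Box I | E) = 5/38 / 130/627 = 33/52 ≈ 0.6346.

33/52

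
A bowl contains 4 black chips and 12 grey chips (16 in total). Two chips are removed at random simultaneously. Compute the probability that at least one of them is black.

9/20

Use the complement: P(at least one black) = 1 − P(no black).
P(none) = C(12,2)/C(16,2) = 66/120.
So P = 1 − 66/120 = 9/20 ≈ 0.4500.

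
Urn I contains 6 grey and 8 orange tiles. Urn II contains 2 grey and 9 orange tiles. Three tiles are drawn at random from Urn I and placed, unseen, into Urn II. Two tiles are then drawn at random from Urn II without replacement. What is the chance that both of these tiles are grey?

370/8281

Condition on how many of the transferred tiles are grey (from Urn I: 6 grey of 14; then Urn II has 14 total).
  0 grey: C(6,0)C(8,3)/C(14,3) = 2/13; then P = C(2,2)/C(14,2) = 1/91
  1 grey: C(6,1)C(8,2)/C(14,3) = 6/13; then P = C(3,2)/C(14,2) = 3/91
  2 grey: C(6,2)C(8,1)/C(14,3) = 30/91; then P = C(4,2)/C(14,2) = 6/91
  3 grey: C(6,3)C(8,0)/C(14,3) = 5/91; then P = C(5,2)/C(14,2) = 10/91
P(both grey) = 370/8281 ≈ 0.0447.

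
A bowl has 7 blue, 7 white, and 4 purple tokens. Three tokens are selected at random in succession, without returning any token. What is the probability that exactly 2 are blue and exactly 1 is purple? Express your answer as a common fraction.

Unordered draws without replacement: count favorable combinations over C(18,3).
Favorable = C(7,2) · C(7,0) · C(4,1) = 84; total = C(18,3) = 816.
P = 84/816 = 7/68 ≈ 0.1029.

7/68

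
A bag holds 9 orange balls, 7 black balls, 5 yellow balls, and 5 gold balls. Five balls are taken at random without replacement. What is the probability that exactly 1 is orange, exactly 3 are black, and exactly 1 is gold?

Unordered draws without replacement: count favorable combinations over C(26,5).
Favorable = C(9,1) · C(7,3) · C(5,0) · C(5,1) = 1575; total = C(26,5) = 65780.
P = 1575/65780 = 315/13156 ≈ 0.0239.

315/13156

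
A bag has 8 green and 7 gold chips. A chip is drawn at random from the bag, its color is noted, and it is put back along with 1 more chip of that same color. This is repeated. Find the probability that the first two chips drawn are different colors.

7/15

Either green then gold, or gold then green; after the first draw the total is 16.
P = (8/15)·(7/16) + (7/15)·(8/16) = 7/15 ≈ 0.4667.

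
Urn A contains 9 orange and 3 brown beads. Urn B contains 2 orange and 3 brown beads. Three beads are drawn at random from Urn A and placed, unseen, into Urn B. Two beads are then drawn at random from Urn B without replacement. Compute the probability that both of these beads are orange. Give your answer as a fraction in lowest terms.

Condition on how many of the transferred beads are orange (from Urn A: 9 orange of 12; then Urn B has 8 total).
  0 orange: C(9,0)C(3,3)/C(12,3) = 1/220; then P = C(2,2)/C(8,2) = 1/28
  1 orange: C(9,1)C(3,2)/C(12,3) = 27/220; then P = C(3,2)/C(8,2) = 3/28
  2 orange: C(9,2)C(3,1)/C(12,3) = 27/55; then P = C(4,2)/C(8,2) = 3/14
  3 orange: C(9,3)C(3,0)/C(12,3) = 21/55; then P = C(5,2)/C(8,2) = 5/14
P(both orange) = 157/616 ≈ 0.2549.

157/616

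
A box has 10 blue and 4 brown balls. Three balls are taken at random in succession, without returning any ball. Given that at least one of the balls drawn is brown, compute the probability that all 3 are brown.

P(all 3 brown) = C(4,3)/C(14,3) = 1/91; P(at least one brown) = 1 − C(10,3)/C(14,3) = 61/91.
Since 'all 3 brown' ⊆ 'at least one brown', P(all 3 | at least one) = 1/91 / 61/91 = 1/61 ≈ 0.0164.

1/61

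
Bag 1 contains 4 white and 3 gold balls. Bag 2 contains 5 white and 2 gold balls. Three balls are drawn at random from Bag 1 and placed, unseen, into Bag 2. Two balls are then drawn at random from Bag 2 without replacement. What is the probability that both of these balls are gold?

Condition on how many of the transferred balls are gold (from Bag 1: 3 gold of 7; then Bag 2 has 10 total).
  0 gold: C(3,0)C(4,3)/C(7,3) = 4/35; then P = C(2,2)/C(10,2) = 1/45
  1 gold: C(3,1)C(4,2)/C(7,3) = 18/35; then P = C(3,2)/C(10,2) = 1/15
  2 gold: C(3,2)C(4,1)/C(7,3) = 12/35; then P = C(4,2)/C(10,2) = 2/15
  3 gold: C(3,3)C(4,0)/C(7,3) = 1/35; then P = C(5,2)/C(10,2) = 2/9
P(both gold) = 4/45 ≈ 0.0889.

4/45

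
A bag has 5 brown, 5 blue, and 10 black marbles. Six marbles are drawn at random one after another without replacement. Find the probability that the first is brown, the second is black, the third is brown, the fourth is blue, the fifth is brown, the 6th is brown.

Multiply the conditional probability of each draw in order, without replacement, so each draw removes one from its color and from the total.
P = (5/20) · (10/19) · (4/18) · (5/17) · (3/16) · (2/15) = 5/23256 ≈ 0.0002.

5/23256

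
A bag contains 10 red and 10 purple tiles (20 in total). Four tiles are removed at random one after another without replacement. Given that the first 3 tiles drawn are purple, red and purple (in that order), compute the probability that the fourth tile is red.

9/17

After removing 1 red, 2 purple, the bag has 9 red out of 17 remaining.
P(fourth is red | given) = 9/17 ≈ 0.5294.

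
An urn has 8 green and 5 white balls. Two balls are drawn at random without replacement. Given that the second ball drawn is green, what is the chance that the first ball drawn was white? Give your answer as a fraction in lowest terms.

P(first=white and the second ball drawn is green) = (5/13)·(8/12) = 10/39.
P(the second ball drawn is green) = Σ over first color = 14/39 + 10/39 = 8/13.
By Bayes, P(first=white | the second ball drawn is green) = 10/39 / 8/13 = 5/12 ≈ 0.4167.

5/12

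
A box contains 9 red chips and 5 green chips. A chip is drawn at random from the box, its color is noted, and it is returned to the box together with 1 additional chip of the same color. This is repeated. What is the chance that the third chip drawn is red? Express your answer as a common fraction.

Sum over the four possibilities for the first two draws (red/not-red each), tracking how the red count and total change by +1 per draw.
P(third is red) = 9/14 ≈ 0.6429. (In a Pólya urn every draw has the same marginal probability 9/14.)

9/14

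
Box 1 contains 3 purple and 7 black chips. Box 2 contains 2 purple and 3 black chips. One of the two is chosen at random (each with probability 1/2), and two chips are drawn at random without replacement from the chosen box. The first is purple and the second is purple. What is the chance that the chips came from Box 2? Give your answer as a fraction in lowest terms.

3/5

P(E | Box 1) = 1/15; P(E | Box 2) = 1/10.
P(E) = 1/2·1/15 + 1/2·1/10 = 1/12.
By Bayes' rule, P(Box 2 | E) = 1/20 / 1/12 = 3/5 ≈ 0.6000.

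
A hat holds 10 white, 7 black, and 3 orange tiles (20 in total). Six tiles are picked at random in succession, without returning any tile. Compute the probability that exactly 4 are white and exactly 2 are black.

Unordered draws without replacement: count favorable combinations over C(20,6).
Favorable = C(10,4) · C(7,2) · C(3,0) = 4410; total = C(20,6) = 38760.
P = 4410/38760 = 147/1292 ≈ 0.1138.

147/1292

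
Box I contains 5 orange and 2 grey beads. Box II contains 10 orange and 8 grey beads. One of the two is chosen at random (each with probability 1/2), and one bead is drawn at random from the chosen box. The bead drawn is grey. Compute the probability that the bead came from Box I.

9/23

P(grey | Box I) = 2/7; P(grey | Box II) = 4/9.
P(grey) = 1/2·2/7 + 1/2·4/9 = 23/63.
By Bayes' rule, P(Box I | grey) = 1/7 / 23/63 = 9/23 ≈ 0.3913.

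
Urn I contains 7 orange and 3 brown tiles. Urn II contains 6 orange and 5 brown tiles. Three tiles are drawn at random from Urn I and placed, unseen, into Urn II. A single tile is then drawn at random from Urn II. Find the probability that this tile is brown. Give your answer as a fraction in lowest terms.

Condition on how many of the transferred tiles are brown (from Urn I: 3 brown of 10; then Urn II has 14 total).
  0 brown: C(3,0)C(7,3)/C(10,3) = 7/24; then P = 5/14
  1 brown: C(3,1)C(7,2)/C(10,3) = 21/40; then P = 6/14
  2 brown: C(3,2)C(7,1)/C(10,3) = 7/40; then P = 7/14
  3 brown: C(3,3)C(7,0)/C(10,3) = 1/120; then P = 8/14
P(brown from Urn II) = 59/140 ≈ 0.4214.

59/140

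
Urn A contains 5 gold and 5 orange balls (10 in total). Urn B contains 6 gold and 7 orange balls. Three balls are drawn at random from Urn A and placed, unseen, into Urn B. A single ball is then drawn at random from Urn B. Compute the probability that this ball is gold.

15/32

Condition on how many of the transferred balls are gold (from Urn A: 5 gold of 10; then Urn B has 16 total).
  0 gold: C(5,0)C(5,3)/C(10,3) = 1/12; then P = 6/16
  1 gold: C(5,1)C(5,2)/C(10,3) = 5/12; then P = 7/16
  2 gold: C(5,2)C(5,1)/C(10,3) = 5/12; then P = 8/16
  3 gold: C(5,3)C(5,0)/C(10,3) = 1/12; then P = 9/16
P(gold from Urn B) = 15/32 ≈ 0.4688.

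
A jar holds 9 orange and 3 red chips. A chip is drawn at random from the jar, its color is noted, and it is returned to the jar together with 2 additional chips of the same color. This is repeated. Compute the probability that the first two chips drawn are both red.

After a red draw the jar holds 5 red out of 14.
P = (3/12)·(5/14) = 5/56 ≈ 0.0893.

5/56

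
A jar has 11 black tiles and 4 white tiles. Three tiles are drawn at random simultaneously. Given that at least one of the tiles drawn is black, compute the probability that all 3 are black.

P(all 3 black) = C(11,3)/C(15,3) = 33/91; P(at least one black) = 1 − C(4,3)/C(15,3) = 451/455.
Since 'all 3 black' ⊆ 'at least one black', P(all 3 | at least one) = 33/91 / 451/455 = 15/41 ≈ 0.3659.

15/41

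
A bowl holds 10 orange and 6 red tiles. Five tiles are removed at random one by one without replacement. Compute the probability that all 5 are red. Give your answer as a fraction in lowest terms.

Multiply the conditional probability of each draw in order, without replacement, so each draw removes one from its color and from the total.
P = (6/16) · (5/15) · (4/14) · (3/13) · (2/12) = 1/728 ≈ 0.0014.

1/728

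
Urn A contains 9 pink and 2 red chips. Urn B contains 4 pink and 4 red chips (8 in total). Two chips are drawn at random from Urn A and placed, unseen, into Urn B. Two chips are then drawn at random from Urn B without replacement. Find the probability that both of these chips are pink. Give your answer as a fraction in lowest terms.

22/75

Condition on how many of the transferred chips are pink (from Urn A: 9 pink of 11; then Urn B has 10 total).
  0 pink: C(9,0)C(2,2)/C(11,2) = 1/55; then P = C(4,2)/C(10,2) = 2/15
  1 pink: C(9,1)C(2,1)/C(11,2) = 18/55; then P = C(5,2)/C(10,2) = 2/9
  2 pink: C(9,2)C(2,0)/C(11,2) = 36/55; then P = C(6,2)/C(10,2) = 1/3
P(both pink) = 22/75 ≈ 0.2933.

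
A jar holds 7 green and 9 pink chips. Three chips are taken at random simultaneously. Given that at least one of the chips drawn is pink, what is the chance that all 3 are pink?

4/25

P(all 3 pink) = C(9,3)/C(16,3) = 3/20; P(at least one pink) = 1 − C(7,3)/C(16,3) = 15/16.
Since 'all 3 pink' ⊆ 'at least one pink', P(all 3 | at least one) = 3/20 / 15/16 = 4/25 ≈ 0.1600.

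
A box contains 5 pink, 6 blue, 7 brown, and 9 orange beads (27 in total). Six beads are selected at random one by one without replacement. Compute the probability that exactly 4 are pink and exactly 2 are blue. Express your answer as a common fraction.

Unordered draws without replacement: count favorable combinations over C(27,6).
Favorable = C(5,4) · C(6,2) · C(7,0) · C(9,0) = 75; total = C(27,6) = 296010.
P = 75/296010 = 5/19734 ≈ 0.0003.

5/19734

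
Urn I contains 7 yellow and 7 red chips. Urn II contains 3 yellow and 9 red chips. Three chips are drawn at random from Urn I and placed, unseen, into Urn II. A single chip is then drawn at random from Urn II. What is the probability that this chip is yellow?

3/10

Condition on how many of the transferred chips are yellow (from Urn I: 7 yellow of 14; then Urn II has 15 total).
  0 yellow: C(7,0)C(7,3)/C(14,3) = 5/52; then P = 3/15
  1 yellow: C(7,1)C(7,2)/C(14,3) = 21/52; then P = 4/15
  2 yellow: C(7,2)C(7,1)/C(14,3) = 21/52; then P = 5/15
  3 yellow: C(7,3)C(7,0)/C(14,3) = 5/52; then P = 6/15
P(yellow from Urn II) = 3/10 ≈ 0.3000.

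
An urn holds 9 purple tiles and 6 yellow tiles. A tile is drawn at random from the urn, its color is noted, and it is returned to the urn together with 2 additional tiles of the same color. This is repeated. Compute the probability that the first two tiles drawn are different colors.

36/85

Either yellow then purple, or purple then yellow; after the first draw the total is 17.
P = (6/15)·(9/17) + (9/15)·(6/17) = 36/85 ≈ 0.4235.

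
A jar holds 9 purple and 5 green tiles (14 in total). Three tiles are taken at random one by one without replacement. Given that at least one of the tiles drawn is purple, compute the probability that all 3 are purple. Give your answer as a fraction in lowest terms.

14/59

P(all 3 purple) = C(9,3)/C(14,3) = 3/13; P(at least one purple) = 1 − C(5,3)/C(14,3) = 177/182.
Since 'all 3 purple' ⊆ 'at least one purple', P(all 3 | at least one) = 3/13 / 177/182 = 14/59 ≈ 0.2373.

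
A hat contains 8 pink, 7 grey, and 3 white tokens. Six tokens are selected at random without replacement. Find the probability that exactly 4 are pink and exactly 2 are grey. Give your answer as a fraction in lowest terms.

Unordered draws without replacement: count favorable combinations over C(18,6).
Favorable = C(8,4) · C(7,2) · C(3,0) = 1470; total = C(18,6) = 18564.
P = 1470/18564 = 35/442 ≈ 0.0792.

35/442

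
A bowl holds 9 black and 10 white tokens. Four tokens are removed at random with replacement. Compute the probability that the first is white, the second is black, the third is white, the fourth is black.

8100/130321

Multiply the conditional probability of each draw in order, with replacement (the composition resets each draw).
P = (10/19) · (9/19) · (10/19) · (9/19) = 8100/130321 ≈ 0.0622.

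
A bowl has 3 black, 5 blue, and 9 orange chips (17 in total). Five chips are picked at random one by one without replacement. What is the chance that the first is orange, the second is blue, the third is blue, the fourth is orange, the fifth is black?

Multiply the conditional probability of each draw in order, without replacement, so each draw removes one from its color and from the total.
P = (9/17) · (5/16) · (4/15) · (8/14) · (3/13) = 9/1547 ≈ 0.0058.

9/1547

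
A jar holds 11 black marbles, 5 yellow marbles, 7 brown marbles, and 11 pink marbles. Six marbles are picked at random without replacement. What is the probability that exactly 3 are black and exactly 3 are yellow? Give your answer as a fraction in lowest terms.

Unordered draws without replacement: count favorable combinations over C(34,6).
Favorable = C(11,3) · C(5,3) · C(7,0) · C(11,0) = 1650; total = C(34,6) = 1344904.
P = 1650/1344904 = 75/61132 ≈ 0.0012.

75/61132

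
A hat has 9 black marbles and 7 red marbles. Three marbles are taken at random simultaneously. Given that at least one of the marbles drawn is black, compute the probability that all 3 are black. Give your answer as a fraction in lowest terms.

P(all 3 black) = C(9,3)/C(16,3) = 3/20; P(at least one black) = 1 − C(7,3)/C(16,3) = 15/16.
Since 'all 3 black' ⊆ 'at least one black', P(all 3 | at least one) = 3/20 / 15/16 = 4/25 ≈ 0.1600.

4/25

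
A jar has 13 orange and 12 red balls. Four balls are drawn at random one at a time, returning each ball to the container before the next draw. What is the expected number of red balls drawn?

By linearity of expectation, E[X] = Σ P(draw i is red); each independent draw has P(red) = 12/25.
E[X] = 4 · 12/25 = 48/25 ≈ 1.9200.

48/25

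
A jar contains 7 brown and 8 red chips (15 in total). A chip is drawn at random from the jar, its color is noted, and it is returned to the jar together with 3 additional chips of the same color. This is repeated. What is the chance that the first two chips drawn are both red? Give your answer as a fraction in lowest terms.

After a red draw the jar holds 11 red out of 18.
P = (8/15)·(11/18) = 44/135 ≈ 0.3259.

44/135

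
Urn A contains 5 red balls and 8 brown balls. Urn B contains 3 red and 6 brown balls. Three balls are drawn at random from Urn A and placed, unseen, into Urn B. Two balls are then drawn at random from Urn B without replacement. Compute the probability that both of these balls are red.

Condition on how many of the transferred balls are red (from Urn A: 5 red of 13; then Urn B has 12 total).
  0 red: C(5,0)C(8,3)/C(13,3) = 28/143; then P = C(3,2)/C(12,2) = 1/22
  1 red: C(5,1)C(8,2)/C(13,3) = 70/143; then P = C(4,2)/C(12,2) = 1/11
  2 red: C(5,2)C(8,1)/C(13,3) = 40/143; then P = C(5,2)/C(12,2) = 5/33
  3 red: C(5,3)C(8,0)/C(13,3) = 5/143; then P = C(6,2)/C(12,2) = 5/22
P(both red) = 89/858 ≈ 0.1037.

89/858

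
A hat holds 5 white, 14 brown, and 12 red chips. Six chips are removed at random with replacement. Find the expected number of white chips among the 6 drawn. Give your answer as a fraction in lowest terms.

By linearity of expectation, E[X] = Σ P(draw i is white); each independent draw has P(white) = 5/31.
E[X] = 6 · 5/31 = 30/31 ≈ 0.9677.

30/31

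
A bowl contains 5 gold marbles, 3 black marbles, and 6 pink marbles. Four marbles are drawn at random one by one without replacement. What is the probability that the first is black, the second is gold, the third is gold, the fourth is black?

5/1001

Multiply the conditional probability of each draw in order, without replacement, so each draw removes one from its color and from the total.
P = (3/14) · (5/13) · (4/12) · (2/11) = 5/1001 ≈ 0.0050.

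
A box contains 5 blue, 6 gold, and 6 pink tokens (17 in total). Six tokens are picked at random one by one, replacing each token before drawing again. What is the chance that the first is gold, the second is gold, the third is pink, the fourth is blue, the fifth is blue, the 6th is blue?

Multiply the conditional probability of each draw in order, with replacement (the composition resets each draw).
P = (6/17) · (6/17) · (6/17) · (5/17) · (5/17) · (5/17) = 27000/24137569 ≈ 0.0011.

27000/24137569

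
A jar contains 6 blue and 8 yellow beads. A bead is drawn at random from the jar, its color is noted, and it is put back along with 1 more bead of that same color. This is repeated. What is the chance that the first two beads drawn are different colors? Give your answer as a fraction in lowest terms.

16/35

Either yellow then blue, or blue then yellow; after the first draw the total is 15.
P = (8/14)·(6/15) + (6/14)·(8/15) = 16/35 ≈ 0.4571.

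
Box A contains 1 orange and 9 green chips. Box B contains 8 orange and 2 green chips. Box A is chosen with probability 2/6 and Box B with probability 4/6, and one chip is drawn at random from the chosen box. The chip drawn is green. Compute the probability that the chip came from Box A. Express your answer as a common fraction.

P(green | Box A) = 9/10; P(green | Box B) = 1/5.
P(green) = 1/3·9/10 + 2/3·1/5 = 13/30.
By Bayes' rule, P(Box A | green) = 3/10 / 13/30 = 9/13 ≈ 0.6923.

9/13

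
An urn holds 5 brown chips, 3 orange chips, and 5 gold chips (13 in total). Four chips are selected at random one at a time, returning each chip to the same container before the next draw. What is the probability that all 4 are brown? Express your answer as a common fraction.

625/28561

Multiply the conditional probability of each draw in order, with replacement (the composition resets each draw).
P = (5/13) · (5/13) · (5/13) · (5/13) = 625/28561 ≈ 0.0219.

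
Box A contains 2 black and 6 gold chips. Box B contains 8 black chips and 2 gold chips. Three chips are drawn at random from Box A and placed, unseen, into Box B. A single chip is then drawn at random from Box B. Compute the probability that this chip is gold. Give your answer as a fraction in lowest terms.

Condition on how many of the transferred chips are gold (from Box A: 6 gold of 8; then Box B has 13 total).
  1 gold: C(6,1)C(2,2)/C(8,3) = 3/28; then P = 3/13
  2 gold: C(6,2)C(2,1)/C(8,3) = 15/28; then P = 4/13
  3 gold: C(6,3)C(2,0)/C(8,3) = 5/14; then P = 5/13
P(gold from Box B) = 17/52 ≈ 0.3269.

17/52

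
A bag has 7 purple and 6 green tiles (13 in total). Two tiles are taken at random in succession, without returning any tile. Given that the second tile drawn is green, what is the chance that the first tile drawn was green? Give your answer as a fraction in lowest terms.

P(first=green and the second tile drawn is green) = (6/13)·(5/12) = 5/26.
P(the second tile drawn is green) = Σ over first color = 7/26 + 5/26 = 6/13.
By Bayes, P(first=green | the second tile drawn is green) = 5/26 / 6/13 = 5/12 ≈ 0.4167.

5/12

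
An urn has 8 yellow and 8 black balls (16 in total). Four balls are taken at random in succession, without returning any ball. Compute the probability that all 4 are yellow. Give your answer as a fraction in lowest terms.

1/26

Unordered draws without replacement: count favorable combinations over C(16,4).
Favorable = C(8,4) · C(8,0) = 70; total = C(16,4) = 1820.
P = 70/1820 = 1/26 ≈ 0.0385.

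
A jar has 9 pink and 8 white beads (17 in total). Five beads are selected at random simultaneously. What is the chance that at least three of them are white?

193/442

Sum the hypergeometric tail for j = 3,…,5 white beads.
Favorable = C(8,3)·C(9,2) + C(8,4)·C(9,1) + C(8,5)·C(9,0) = 2702; total = C(17,5) = 6188.
P = 2702/6188 = 193/442 ≈ 0.4367.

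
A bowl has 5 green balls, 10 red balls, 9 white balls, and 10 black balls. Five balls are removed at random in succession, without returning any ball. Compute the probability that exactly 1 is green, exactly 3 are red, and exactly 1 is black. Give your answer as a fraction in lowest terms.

Unordered draws without replacement: count favorable combinations over C(34,5).
Favorable = C(5,1) · C(10,3) · C(9,0) · C(10,1) = 6000; total = C(34,5) = 278256.
P = 6000/278256 = 125/5797 ≈ 0.0216.

125/5797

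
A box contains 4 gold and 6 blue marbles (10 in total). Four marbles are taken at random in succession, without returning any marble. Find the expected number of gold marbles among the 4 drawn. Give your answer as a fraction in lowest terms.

By linearity of expectation, E[X] = Σ P(draw i is gold); by symmetry each draw (even without replacement) has P(gold) = 4/10.
E[X] = 4 · 4/10 = 8/5 ≈ 1.6000.

8/5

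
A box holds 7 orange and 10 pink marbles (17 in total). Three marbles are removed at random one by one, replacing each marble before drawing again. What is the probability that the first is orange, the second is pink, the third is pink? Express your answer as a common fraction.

700/4913

Multiply the conditional probability of each draw in order, with replacement (the composition resets each draw).
P = (7/17) · (10/17) · (10/17) = 700/4913 ≈ 0.1425.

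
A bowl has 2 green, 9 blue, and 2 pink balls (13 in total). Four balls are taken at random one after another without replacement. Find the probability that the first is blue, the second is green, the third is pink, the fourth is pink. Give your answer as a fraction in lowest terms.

Multiply the conditional probability of each draw in order, without replacement, so each draw removes one from its color and from the total.
P = (9/13) · (2/12) · (2/11) · (1/10) = 3/1430 ≈ 0.0021.

3/1430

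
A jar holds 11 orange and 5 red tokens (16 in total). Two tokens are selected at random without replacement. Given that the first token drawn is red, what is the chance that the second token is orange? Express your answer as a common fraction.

11/15

After removing 1 red, the jar has 11 orange out of 15 remaining.
P(second is orange | given) = 11/15 ≈ 0.7333.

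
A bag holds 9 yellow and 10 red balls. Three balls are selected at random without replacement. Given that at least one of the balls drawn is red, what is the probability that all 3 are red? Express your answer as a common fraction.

P(all 3 red) = C(10,3)/C(19,3) = 40/323; P(at least one red) = 1 − C(9,3)/C(19,3) = 295/323.
Since 'all 3 red' ⊆ 'at least one red', P(all 3 | at least one) = 40/323 / 295/323 = 8/59 ≈ 0.1356.

8/59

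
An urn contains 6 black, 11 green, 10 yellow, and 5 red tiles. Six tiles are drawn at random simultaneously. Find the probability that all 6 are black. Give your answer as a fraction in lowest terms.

Unordered draws without replacement: count favorable combinations over C(32,6).
Favorable = C(6,6) · C(11,0) · C(10,0) · C(5,0) = 1; total = C(32,6) = 906192.
P = 1/906192 = 1/906192 ≈ 0.0000.

1/906192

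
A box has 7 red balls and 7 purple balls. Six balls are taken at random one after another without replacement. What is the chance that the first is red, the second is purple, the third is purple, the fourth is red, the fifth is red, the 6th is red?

7/429

Multiply the conditional probability of each draw in order, without replacement, so each draw removes one from its color and from the total.
P = (7/14) · (7/13) · (6/12) · (6/11) · (5/10) · (4/9) = 7/429 ≈ 0.0163.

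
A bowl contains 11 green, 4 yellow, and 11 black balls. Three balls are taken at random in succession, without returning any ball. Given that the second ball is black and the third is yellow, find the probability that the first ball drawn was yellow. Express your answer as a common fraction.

1/8

P(first=yellow and the second ball is black and the third is yellow) = (4/26)·(11/25)·(3/24) = 11/1300.
P(E) = Σ over first color = 121/3900 + 11/1300 + 11/390 = 22/325.
By Bayes, P(first=yellow | E) = 11/1300 / 22/325 = 1/8 ≈ 0.1250.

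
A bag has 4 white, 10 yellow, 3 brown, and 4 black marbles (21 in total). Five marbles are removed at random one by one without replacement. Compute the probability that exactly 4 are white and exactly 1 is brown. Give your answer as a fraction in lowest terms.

1/6783

Unordered draws without replacement: count favorable combinations over C(21,5).
Favorable = C(4,4) · C(10,0) · C(3,1) · C(4,0) = 3; total = C(21,5) = 20349.
P = 3/20349 = 1/6783 ≈ 0.0001.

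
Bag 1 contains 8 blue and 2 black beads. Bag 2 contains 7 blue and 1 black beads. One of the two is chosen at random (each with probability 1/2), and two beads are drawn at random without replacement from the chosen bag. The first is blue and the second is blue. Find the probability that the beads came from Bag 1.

112/247

P(E | Bag 1) = 28/45; P(E | Bag 2) = 3/4.
P(E) = 1/2·28/45 + 1/2·3/4 = 247/360.
By Bayes' rule, P(Bag 1 | E) = 14/45 / 247/360 = 112/247 ≈ 0.4534.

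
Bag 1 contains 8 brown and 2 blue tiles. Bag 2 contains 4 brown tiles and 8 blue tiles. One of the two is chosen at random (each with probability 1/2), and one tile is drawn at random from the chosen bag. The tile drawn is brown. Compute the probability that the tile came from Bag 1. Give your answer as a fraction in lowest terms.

P(brown | Bag 1) = 4/5; P(brown | Bag 2) = 1/3.
P(brown) = 1/2·4/5 + 1/2·1/3 = 17/30.
By Bayes' rule, P(Bag 1 | brown) = 2/5 / 17/30 = 12/17 ≈ 0.7059.

12/17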